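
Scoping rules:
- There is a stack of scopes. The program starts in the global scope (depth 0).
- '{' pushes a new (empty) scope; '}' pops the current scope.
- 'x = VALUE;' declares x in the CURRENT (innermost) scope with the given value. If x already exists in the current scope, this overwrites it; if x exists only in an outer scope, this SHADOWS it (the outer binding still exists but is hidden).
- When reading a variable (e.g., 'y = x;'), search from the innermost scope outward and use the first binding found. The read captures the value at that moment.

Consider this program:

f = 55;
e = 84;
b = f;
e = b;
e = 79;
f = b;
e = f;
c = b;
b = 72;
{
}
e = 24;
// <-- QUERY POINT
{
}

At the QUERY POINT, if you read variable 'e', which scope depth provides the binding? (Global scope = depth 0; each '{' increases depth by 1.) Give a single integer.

Step 1: declare f=55 at depth 0
Step 2: declare e=84 at depth 0
Step 3: declare b=(read f)=55 at depth 0
Step 4: declare e=(read b)=55 at depth 0
Step 5: declare e=79 at depth 0
Step 6: declare f=(read b)=55 at depth 0
Step 7: declare e=(read f)=55 at depth 0
Step 8: declare c=(read b)=55 at depth 0
Step 9: declare b=72 at depth 0
Step 10: enter scope (depth=1)
Step 11: exit scope (depth=0)
Step 12: declare e=24 at depth 0
Visible at query point: b=72 c=55 e=24 f=55

Answer: 0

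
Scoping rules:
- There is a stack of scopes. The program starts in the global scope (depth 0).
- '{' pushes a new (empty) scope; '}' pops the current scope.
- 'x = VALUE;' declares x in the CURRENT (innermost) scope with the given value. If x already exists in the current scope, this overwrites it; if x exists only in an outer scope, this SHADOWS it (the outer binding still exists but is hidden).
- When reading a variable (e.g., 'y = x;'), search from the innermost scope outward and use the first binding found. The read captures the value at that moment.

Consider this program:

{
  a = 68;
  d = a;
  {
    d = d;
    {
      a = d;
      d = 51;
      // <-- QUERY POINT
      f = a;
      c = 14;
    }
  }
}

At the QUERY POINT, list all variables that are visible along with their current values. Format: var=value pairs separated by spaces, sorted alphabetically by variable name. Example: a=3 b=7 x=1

Answer: a=68 d=51

Derivation:
Step 1: enter scope (depth=1)
Step 2: declare a=68 at depth 1
Step 3: declare d=(read a)=68 at depth 1
Step 4: enter scope (depth=2)
Step 5: declare d=(read d)=68 at depth 2
Step 6: enter scope (depth=3)
Step 7: declare a=(read d)=68 at depth 3
Step 8: declare d=51 at depth 3
Visible at query point: a=68 d=51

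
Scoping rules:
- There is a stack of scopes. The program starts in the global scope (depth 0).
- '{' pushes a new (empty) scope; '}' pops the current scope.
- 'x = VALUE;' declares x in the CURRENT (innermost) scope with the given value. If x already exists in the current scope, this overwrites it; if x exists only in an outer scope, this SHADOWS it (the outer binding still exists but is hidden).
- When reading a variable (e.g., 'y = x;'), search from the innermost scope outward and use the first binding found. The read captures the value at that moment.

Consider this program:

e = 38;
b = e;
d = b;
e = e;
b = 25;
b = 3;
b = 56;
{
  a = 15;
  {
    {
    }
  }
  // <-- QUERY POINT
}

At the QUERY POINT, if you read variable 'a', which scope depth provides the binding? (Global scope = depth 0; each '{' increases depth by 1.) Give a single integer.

Step 1: declare e=38 at depth 0
Step 2: declare b=(read e)=38 at depth 0
Step 3: declare d=(read b)=38 at depth 0
Step 4: declare e=(read e)=38 at depth 0
Step 5: declare b=25 at depth 0
Step 6: declare b=3 at depth 0
Step 7: declare b=56 at depth 0
Step 8: enter scope (depth=1)
Step 9: declare a=15 at depth 1
Step 10: enter scope (depth=2)
Step 11: enter scope (depth=3)
Step 12: exit scope (depth=2)
Step 13: exit scope (depth=1)
Visible at query point: a=15 b=56 d=38 e=38

Answer: 1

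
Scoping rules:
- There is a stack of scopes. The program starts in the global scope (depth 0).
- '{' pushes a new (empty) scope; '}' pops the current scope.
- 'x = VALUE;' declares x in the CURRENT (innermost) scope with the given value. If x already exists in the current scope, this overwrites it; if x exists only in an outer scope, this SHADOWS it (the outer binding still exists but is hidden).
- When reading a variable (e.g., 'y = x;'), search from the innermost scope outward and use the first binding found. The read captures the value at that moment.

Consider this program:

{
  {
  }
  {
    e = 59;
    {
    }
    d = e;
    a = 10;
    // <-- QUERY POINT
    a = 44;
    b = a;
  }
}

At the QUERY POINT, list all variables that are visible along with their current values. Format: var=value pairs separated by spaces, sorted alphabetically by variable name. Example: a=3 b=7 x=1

Answer: a=10 d=59 e=59

Derivation:
Step 1: enter scope (depth=1)
Step 2: enter scope (depth=2)
Step 3: exit scope (depth=1)
Step 4: enter scope (depth=2)
Step 5: declare e=59 at depth 2
Step 6: enter scope (depth=3)
Step 7: exit scope (depth=2)
Step 8: declare d=(read e)=59 at depth 2
Step 9: declare a=10 at depth 2
Visible at query point: a=10 d=59 e=59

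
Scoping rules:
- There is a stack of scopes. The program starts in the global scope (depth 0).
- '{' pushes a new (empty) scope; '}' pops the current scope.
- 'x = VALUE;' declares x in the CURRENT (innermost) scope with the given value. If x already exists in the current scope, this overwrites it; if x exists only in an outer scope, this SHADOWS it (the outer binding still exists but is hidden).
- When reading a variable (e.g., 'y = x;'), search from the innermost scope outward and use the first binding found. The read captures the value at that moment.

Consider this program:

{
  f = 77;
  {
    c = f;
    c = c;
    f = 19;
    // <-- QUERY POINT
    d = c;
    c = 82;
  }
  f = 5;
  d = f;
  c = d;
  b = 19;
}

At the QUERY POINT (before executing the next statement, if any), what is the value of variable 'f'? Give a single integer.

Answer: 19

Derivation:
Step 1: enter scope (depth=1)
Step 2: declare f=77 at depth 1
Step 3: enter scope (depth=2)
Step 4: declare c=(read f)=77 at depth 2
Step 5: declare c=(read c)=77 at depth 2
Step 6: declare f=19 at depth 2
Visible at query point: c=77 f=19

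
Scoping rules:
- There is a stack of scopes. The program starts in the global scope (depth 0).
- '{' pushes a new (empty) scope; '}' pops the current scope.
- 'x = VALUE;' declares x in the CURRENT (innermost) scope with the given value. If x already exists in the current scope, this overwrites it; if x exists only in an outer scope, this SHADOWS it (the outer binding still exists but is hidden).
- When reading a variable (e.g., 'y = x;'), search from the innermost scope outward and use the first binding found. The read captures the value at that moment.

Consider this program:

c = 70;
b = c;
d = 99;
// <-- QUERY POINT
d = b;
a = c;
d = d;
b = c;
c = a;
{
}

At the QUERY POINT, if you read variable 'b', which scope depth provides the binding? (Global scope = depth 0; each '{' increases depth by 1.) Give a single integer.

Step 1: declare c=70 at depth 0
Step 2: declare b=(read c)=70 at depth 0
Step 3: declare d=99 at depth 0
Visible at query point: b=70 c=70 d=99

Answer: 0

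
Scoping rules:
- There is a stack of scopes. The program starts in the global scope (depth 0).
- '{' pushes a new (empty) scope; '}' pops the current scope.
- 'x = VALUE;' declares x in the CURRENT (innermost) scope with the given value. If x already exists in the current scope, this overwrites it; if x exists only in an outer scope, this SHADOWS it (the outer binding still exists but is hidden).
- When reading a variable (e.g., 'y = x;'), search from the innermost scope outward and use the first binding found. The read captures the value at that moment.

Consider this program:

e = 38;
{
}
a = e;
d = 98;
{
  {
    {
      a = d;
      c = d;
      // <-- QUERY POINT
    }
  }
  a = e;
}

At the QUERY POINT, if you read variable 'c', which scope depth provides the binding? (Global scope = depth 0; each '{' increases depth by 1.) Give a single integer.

Answer: 3

Derivation:
Step 1: declare e=38 at depth 0
Step 2: enter scope (depth=1)
Step 3: exit scope (depth=0)
Step 4: declare a=(read e)=38 at depth 0
Step 5: declare d=98 at depth 0
Step 6: enter scope (depth=1)
Step 7: enter scope (depth=2)
Step 8: enter scope (depth=3)
Step 9: declare a=(read d)=98 at depth 3
Step 10: declare c=(read d)=98 at depth 3
Visible at query point: a=98 c=98 d=98 e=38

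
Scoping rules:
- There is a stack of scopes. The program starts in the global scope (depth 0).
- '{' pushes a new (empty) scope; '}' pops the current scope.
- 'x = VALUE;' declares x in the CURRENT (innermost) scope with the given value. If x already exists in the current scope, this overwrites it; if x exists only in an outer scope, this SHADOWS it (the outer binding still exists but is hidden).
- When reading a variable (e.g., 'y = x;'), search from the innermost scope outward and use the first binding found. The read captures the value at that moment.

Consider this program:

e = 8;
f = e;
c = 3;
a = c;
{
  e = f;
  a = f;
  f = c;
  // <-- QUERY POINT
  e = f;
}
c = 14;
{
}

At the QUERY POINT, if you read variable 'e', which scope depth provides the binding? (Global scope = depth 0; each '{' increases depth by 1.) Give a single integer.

Step 1: declare e=8 at depth 0
Step 2: declare f=(read e)=8 at depth 0
Step 3: declare c=3 at depth 0
Step 4: declare a=(read c)=3 at depth 0
Step 5: enter scope (depth=1)
Step 6: declare e=(read f)=8 at depth 1
Step 7: declare a=(read f)=8 at depth 1
Step 8: declare f=(read c)=3 at depth 1
Visible at query point: a=8 c=3 e=8 f=3

Answer: 1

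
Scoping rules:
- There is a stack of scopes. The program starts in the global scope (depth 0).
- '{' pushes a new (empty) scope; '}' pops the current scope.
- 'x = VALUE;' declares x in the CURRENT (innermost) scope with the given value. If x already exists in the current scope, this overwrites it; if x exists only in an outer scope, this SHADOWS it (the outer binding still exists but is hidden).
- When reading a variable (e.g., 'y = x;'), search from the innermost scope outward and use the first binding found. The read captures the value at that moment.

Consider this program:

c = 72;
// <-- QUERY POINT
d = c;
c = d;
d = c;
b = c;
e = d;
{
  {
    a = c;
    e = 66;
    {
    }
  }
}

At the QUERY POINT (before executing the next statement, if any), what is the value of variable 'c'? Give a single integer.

Step 1: declare c=72 at depth 0
Visible at query point: c=72

Answer: 72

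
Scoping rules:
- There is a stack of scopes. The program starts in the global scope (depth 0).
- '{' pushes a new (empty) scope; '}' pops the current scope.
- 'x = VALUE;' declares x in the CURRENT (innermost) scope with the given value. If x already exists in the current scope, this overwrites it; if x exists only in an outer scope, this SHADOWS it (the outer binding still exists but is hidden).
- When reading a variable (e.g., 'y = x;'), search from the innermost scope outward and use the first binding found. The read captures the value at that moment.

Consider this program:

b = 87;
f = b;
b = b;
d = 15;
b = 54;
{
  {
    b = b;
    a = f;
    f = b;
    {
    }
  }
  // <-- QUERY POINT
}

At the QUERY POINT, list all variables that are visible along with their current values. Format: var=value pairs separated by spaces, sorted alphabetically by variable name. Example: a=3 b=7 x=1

Answer: b=54 d=15 f=87

Derivation:
Step 1: declare b=87 at depth 0
Step 2: declare f=(read b)=87 at depth 0
Step 3: declare b=(read b)=87 at depth 0
Step 4: declare d=15 at depth 0
Step 5: declare b=54 at depth 0
Step 6: enter scope (depth=1)
Step 7: enter scope (depth=2)
Step 8: declare b=(read b)=54 at depth 2
Step 9: declare a=(read f)=87 at depth 2
Step 10: declare f=(read b)=54 at depth 2
Step 11: enter scope (depth=3)
Step 12: exit scope (depth=2)
Step 13: exit scope (depth=1)
Visible at query point: b=54 d=15 f=87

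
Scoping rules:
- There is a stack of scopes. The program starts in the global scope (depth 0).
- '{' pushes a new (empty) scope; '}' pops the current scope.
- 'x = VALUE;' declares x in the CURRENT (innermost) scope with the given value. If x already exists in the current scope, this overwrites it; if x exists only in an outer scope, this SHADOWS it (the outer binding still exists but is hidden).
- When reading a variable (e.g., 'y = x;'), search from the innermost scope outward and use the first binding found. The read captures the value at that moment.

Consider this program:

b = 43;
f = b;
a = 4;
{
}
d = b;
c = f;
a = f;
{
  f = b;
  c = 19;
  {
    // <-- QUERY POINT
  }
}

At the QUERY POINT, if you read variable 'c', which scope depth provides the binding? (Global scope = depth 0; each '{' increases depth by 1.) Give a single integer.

Step 1: declare b=43 at depth 0
Step 2: declare f=(read b)=43 at depth 0
Step 3: declare a=4 at depth 0
Step 4: enter scope (depth=1)
Step 5: exit scope (depth=0)
Step 6: declare d=(read b)=43 at depth 0
Step 7: declare c=(read f)=43 at depth 0
Step 8: declare a=(read f)=43 at depth 0
Step 9: enter scope (depth=1)
Step 10: declare f=(read b)=43 at depth 1
Step 11: declare c=19 at depth 1
Step 12: enter scope (depth=2)
Visible at query point: a=43 b=43 c=19 d=43 f=43

Answer: 1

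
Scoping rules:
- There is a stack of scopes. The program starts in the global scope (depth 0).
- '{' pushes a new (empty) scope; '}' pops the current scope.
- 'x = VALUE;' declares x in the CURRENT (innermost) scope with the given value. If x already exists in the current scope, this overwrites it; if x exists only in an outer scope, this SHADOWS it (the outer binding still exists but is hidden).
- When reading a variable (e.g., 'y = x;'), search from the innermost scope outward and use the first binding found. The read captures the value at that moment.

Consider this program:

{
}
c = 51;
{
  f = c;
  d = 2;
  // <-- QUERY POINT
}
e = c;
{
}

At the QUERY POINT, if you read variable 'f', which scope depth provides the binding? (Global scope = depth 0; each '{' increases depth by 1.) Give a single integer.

Answer: 1

Derivation:
Step 1: enter scope (depth=1)
Step 2: exit scope (depth=0)
Step 3: declare c=51 at depth 0
Step 4: enter scope (depth=1)
Step 5: declare f=(read c)=51 at depth 1
Step 6: declare d=2 at depth 1
Visible at query point: c=51 d=2 f=51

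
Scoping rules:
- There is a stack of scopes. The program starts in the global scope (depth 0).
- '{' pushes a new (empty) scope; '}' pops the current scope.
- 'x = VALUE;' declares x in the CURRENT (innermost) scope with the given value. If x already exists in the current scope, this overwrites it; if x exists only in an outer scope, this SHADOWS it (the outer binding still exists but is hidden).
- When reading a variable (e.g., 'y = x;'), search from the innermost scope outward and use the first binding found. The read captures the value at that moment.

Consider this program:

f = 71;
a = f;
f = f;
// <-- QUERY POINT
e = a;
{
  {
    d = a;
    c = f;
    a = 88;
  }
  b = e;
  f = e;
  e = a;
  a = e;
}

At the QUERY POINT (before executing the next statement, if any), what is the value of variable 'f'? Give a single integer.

Step 1: declare f=71 at depth 0
Step 2: declare a=(read f)=71 at depth 0
Step 3: declare f=(read f)=71 at depth 0
Visible at query point: a=71 f=71

Answer: 71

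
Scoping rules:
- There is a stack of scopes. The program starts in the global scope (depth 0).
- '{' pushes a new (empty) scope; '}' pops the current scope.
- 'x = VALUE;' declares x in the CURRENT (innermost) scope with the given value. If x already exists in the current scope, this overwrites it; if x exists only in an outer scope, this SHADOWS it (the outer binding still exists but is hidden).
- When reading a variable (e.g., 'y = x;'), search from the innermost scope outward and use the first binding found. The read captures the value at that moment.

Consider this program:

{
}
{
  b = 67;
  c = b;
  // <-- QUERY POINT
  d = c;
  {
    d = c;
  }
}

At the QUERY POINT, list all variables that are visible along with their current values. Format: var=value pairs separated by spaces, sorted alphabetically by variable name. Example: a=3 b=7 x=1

Answer: b=67 c=67

Derivation:
Step 1: enter scope (depth=1)
Step 2: exit scope (depth=0)
Step 3: enter scope (depth=1)
Step 4: declare b=67 at depth 1
Step 5: declare c=(read b)=67 at depth 1
Visible at query point: b=67 c=67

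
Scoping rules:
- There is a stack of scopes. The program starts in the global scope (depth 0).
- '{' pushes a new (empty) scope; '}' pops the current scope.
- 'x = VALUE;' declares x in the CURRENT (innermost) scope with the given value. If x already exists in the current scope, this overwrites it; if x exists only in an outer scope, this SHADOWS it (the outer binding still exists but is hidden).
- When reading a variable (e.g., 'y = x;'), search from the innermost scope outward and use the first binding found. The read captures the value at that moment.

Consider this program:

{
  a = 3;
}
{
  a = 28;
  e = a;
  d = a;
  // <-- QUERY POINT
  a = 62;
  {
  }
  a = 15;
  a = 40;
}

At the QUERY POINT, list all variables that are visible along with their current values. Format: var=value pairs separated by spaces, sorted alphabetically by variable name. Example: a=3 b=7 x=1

Answer: a=28 d=28 e=28

Derivation:
Step 1: enter scope (depth=1)
Step 2: declare a=3 at depth 1
Step 3: exit scope (depth=0)
Step 4: enter scope (depth=1)
Step 5: declare a=28 at depth 1
Step 6: declare e=(read a)=28 at depth 1
Step 7: declare d=(read a)=28 at depth 1
Visible at query point: a=28 d=28 e=28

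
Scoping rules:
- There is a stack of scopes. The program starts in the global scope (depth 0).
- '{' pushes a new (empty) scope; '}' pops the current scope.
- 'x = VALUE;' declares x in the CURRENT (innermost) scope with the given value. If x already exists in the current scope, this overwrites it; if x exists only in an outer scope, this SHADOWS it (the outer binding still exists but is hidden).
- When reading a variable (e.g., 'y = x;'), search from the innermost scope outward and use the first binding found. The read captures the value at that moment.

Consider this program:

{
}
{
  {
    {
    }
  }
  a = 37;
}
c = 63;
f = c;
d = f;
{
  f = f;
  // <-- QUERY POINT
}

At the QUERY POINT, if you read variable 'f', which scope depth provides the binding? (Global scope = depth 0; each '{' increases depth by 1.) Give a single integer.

Step 1: enter scope (depth=1)
Step 2: exit scope (depth=0)
Step 3: enter scope (depth=1)
Step 4: enter scope (depth=2)
Step 5: enter scope (depth=3)
Step 6: exit scope (depth=2)
Step 7: exit scope (depth=1)
Step 8: declare a=37 at depth 1
Step 9: exit scope (depth=0)
Step 10: declare c=63 at depth 0
Step 11: declare f=(read c)=63 at depth 0
Step 12: declare d=(read f)=63 at depth 0
Step 13: enter scope (depth=1)
Step 14: declare f=(read f)=63 at depth 1
Visible at query point: c=63 d=63 f=63

Answer: 1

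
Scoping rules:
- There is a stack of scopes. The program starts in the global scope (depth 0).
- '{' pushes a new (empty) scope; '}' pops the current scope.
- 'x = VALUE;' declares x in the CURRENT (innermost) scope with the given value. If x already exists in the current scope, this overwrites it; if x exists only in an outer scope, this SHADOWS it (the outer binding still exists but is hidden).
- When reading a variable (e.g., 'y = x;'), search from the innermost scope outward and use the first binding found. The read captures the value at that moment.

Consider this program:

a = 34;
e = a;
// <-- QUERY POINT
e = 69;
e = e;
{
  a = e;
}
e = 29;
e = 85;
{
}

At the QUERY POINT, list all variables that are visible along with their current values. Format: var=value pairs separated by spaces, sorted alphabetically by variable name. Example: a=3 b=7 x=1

Step 1: declare a=34 at depth 0
Step 2: declare e=(read a)=34 at depth 0
Visible at query point: a=34 e=34

Answer: a=34 e=34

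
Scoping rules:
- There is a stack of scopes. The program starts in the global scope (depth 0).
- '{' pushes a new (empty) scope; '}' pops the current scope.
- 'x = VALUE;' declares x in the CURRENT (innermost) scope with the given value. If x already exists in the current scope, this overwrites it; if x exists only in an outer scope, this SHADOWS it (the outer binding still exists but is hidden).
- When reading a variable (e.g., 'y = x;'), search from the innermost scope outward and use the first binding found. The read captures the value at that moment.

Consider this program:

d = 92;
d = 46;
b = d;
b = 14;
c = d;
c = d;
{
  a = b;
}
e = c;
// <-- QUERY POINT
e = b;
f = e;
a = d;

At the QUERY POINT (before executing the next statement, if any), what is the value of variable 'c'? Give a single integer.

Step 1: declare d=92 at depth 0
Step 2: declare d=46 at depth 0
Step 3: declare b=(read d)=46 at depth 0
Step 4: declare b=14 at depth 0
Step 5: declare c=(read d)=46 at depth 0
Step 6: declare c=(read d)=46 at depth 0
Step 7: enter scope (depth=1)
Step 8: declare a=(read b)=14 at depth 1
Step 9: exit scope (depth=0)
Step 10: declare e=(read c)=46 at depth 0
Visible at query point: b=14 c=46 d=46 e=46

Answer: 46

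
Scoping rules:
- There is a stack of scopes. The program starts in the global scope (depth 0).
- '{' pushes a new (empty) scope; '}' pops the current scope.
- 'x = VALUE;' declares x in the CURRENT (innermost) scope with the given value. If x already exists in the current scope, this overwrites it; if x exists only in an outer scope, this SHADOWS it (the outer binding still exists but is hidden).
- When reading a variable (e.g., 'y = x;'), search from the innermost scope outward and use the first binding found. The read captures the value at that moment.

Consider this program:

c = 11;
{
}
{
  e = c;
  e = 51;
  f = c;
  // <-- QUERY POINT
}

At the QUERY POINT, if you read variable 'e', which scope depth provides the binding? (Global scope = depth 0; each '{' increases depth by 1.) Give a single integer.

Answer: 1

Derivation:
Step 1: declare c=11 at depth 0
Step 2: enter scope (depth=1)
Step 3: exit scope (depth=0)
Step 4: enter scope (depth=1)
Step 5: declare e=(read c)=11 at depth 1
Step 6: declare e=51 at depth 1
Step 7: declare f=(read c)=11 at depth 1
Visible at query point: c=11 e=51 f=11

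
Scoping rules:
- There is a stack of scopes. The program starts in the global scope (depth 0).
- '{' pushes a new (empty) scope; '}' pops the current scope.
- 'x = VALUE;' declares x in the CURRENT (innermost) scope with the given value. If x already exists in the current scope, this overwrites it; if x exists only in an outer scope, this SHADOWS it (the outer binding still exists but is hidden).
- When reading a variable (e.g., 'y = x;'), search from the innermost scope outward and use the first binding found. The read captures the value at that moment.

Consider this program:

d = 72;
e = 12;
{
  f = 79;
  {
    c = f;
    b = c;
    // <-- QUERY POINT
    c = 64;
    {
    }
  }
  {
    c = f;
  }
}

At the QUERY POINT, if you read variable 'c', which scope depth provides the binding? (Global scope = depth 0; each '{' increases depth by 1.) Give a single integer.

Step 1: declare d=72 at depth 0
Step 2: declare e=12 at depth 0
Step 3: enter scope (depth=1)
Step 4: declare f=79 at depth 1
Step 5: enter scope (depth=2)
Step 6: declare c=(read f)=79 at depth 2
Step 7: declare b=(read c)=79 at depth 2
Visible at query point: b=79 c=79 d=72 e=12 f=79

Answer: 2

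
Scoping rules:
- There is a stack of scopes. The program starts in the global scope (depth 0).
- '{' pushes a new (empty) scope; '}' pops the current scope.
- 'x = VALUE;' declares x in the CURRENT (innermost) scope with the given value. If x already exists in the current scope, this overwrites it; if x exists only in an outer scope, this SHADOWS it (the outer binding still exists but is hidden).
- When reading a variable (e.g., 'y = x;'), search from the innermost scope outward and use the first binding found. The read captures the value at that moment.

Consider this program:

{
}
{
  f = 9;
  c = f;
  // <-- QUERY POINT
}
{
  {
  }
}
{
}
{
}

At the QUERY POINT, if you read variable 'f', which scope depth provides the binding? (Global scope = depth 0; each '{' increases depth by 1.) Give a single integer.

Answer: 1

Derivation:
Step 1: enter scope (depth=1)
Step 2: exit scope (depth=0)
Step 3: enter scope (depth=1)
Step 4: declare f=9 at depth 1
Step 5: declare c=(read f)=9 at depth 1
Visible at query point: c=9 f=9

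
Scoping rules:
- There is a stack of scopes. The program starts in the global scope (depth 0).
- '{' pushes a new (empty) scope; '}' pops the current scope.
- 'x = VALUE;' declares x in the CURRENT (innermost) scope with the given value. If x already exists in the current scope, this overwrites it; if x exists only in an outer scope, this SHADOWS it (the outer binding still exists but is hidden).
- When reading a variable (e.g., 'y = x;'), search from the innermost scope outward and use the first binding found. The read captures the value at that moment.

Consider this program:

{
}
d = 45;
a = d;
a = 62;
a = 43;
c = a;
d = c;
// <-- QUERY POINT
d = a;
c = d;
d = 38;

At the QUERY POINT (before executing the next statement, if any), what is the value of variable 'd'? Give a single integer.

Answer: 43

Derivation:
Step 1: enter scope (depth=1)
Step 2: exit scope (depth=0)
Step 3: declare d=45 at depth 0
Step 4: declare a=(read d)=45 at depth 0
Step 5: declare a=62 at depth 0
Step 6: declare a=43 at depth 0
Step 7: declare c=(read a)=43 at depth 0
Step 8: declare d=(read c)=43 at depth 0
Visible at query point: a=43 c=43 d=43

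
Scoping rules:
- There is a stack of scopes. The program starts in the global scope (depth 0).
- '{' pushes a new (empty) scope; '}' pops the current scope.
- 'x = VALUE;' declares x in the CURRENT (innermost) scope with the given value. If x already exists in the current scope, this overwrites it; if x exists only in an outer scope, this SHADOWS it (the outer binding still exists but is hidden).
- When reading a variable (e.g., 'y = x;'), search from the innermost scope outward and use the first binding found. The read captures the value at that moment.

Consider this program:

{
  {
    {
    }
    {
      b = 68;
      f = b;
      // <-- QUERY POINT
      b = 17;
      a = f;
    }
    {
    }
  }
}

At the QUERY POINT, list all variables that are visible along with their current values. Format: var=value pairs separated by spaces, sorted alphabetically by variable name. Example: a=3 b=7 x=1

Step 1: enter scope (depth=1)
Step 2: enter scope (depth=2)
Step 3: enter scope (depth=3)
Step 4: exit scope (depth=2)
Step 5: enter scope (depth=3)
Step 6: declare b=68 at depth 3
Step 7: declare f=(read b)=68 at depth 3
Visible at query point: b=68 f=68

Answer: b=68 f=68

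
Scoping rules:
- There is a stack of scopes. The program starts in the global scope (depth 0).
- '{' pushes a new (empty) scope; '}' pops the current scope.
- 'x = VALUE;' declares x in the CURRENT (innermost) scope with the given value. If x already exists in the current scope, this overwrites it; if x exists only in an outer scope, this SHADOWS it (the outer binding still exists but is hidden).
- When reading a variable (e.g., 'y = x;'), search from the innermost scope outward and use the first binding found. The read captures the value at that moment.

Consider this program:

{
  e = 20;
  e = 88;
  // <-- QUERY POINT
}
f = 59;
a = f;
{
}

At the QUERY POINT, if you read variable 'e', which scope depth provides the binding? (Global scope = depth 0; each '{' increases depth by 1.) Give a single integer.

Step 1: enter scope (depth=1)
Step 2: declare e=20 at depth 1
Step 3: declare e=88 at depth 1
Visible at query point: e=88

Answer: 1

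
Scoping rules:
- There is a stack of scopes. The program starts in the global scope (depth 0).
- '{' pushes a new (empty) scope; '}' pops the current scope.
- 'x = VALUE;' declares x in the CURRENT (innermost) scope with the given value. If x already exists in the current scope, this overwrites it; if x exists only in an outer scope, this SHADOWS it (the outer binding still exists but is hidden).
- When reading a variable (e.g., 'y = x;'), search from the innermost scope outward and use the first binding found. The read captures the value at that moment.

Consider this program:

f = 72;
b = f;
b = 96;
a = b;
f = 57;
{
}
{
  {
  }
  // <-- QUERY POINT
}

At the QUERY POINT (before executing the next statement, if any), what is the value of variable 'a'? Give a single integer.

Answer: 96

Derivation:
Step 1: declare f=72 at depth 0
Step 2: declare b=(read f)=72 at depth 0
Step 3: declare b=96 at depth 0
Step 4: declare a=(read b)=96 at depth 0
Step 5: declare f=57 at depth 0
Step 6: enter scope (depth=1)
Step 7: exit scope (depth=0)
Step 8: enter scope (depth=1)
Step 9: enter scope (depth=2)
Step 10: exit scope (depth=1)
Visible at query point: a=96 b=96 f=57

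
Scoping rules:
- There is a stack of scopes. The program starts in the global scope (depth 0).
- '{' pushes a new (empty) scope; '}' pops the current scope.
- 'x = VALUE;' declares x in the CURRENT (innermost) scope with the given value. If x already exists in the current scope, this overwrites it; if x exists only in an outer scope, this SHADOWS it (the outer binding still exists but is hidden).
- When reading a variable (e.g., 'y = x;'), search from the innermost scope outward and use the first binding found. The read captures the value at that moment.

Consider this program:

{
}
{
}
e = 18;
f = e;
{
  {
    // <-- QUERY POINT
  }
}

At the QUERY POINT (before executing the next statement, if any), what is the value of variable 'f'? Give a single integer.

Step 1: enter scope (depth=1)
Step 2: exit scope (depth=0)
Step 3: enter scope (depth=1)
Step 4: exit scope (depth=0)
Step 5: declare e=18 at depth 0
Step 6: declare f=(read e)=18 at depth 0
Step 7: enter scope (depth=1)
Step 8: enter scope (depth=2)
Visible at query point: e=18 f=18

Answer: 18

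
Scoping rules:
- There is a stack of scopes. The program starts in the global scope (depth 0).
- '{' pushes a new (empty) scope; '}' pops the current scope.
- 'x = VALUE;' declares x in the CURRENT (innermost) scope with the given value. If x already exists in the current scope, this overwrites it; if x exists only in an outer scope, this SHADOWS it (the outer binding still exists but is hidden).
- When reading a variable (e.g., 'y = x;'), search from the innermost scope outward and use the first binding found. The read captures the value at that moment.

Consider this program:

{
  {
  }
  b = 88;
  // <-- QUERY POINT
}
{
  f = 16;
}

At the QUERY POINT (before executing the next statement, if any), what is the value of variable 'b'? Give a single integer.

Answer: 88

Derivation:
Step 1: enter scope (depth=1)
Step 2: enter scope (depth=2)
Step 3: exit scope (depth=1)
Step 4: declare b=88 at depth 1
Visible at query point: b=88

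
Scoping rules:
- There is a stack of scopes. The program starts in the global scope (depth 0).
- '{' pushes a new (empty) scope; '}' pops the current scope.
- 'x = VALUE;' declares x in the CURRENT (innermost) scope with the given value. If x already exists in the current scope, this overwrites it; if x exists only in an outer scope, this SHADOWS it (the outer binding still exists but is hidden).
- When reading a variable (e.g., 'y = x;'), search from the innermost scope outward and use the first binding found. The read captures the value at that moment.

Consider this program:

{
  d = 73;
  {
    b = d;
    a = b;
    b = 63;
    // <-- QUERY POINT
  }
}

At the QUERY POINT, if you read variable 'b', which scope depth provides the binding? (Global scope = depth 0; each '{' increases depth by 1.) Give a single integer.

Step 1: enter scope (depth=1)
Step 2: declare d=73 at depth 1
Step 3: enter scope (depth=2)
Step 4: declare b=(read d)=73 at depth 2
Step 5: declare a=(read b)=73 at depth 2
Step 6: declare b=63 at depth 2
Visible at query point: a=73 b=63 d=73

Answer: 2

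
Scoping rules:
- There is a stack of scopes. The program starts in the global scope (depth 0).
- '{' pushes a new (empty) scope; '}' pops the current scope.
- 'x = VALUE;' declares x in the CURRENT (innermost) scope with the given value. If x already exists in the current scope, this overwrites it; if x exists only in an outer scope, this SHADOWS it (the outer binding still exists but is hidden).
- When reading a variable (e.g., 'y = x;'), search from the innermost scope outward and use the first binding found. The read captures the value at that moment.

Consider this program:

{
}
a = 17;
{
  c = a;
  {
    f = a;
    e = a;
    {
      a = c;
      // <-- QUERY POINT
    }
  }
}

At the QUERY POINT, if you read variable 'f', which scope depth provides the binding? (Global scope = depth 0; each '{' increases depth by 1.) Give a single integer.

Answer: 2

Derivation:
Step 1: enter scope (depth=1)
Step 2: exit scope (depth=0)
Step 3: declare a=17 at depth 0
Step 4: enter scope (depth=1)
Step 5: declare c=(read a)=17 at depth 1
Step 6: enter scope (depth=2)
Step 7: declare f=(read a)=17 at depth 2
Step 8: declare e=(read a)=17 at depth 2
Step 9: enter scope (depth=3)
Step 10: declare a=(read c)=17 at depth 3
Visible at query point: a=17 c=17 e=17 f=17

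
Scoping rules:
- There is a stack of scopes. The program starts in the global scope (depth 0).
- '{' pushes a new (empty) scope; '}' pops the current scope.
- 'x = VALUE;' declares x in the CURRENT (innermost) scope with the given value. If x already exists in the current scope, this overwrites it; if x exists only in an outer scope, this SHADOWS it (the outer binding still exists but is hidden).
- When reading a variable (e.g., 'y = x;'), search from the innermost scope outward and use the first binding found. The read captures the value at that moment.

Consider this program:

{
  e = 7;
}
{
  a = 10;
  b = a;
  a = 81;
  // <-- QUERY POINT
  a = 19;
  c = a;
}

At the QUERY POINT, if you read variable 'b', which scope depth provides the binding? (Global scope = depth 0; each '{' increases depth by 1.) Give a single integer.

Step 1: enter scope (depth=1)
Step 2: declare e=7 at depth 1
Step 3: exit scope (depth=0)
Step 4: enter scope (depth=1)
Step 5: declare a=10 at depth 1
Step 6: declare b=(read a)=10 at depth 1
Step 7: declare a=81 at depth 1
Visible at query point: a=81 b=10

Answer: 1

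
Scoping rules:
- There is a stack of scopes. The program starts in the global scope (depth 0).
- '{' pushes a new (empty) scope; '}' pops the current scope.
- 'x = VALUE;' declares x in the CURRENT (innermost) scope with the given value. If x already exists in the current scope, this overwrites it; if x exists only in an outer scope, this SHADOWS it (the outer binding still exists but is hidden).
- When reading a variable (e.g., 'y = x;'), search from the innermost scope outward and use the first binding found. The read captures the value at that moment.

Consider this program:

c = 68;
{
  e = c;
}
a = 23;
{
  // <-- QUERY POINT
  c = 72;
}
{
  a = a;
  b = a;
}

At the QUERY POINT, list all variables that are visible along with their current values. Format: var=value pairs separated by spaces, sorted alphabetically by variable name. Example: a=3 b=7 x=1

Answer: a=23 c=68

Derivation:
Step 1: declare c=68 at depth 0
Step 2: enter scope (depth=1)
Step 3: declare e=(read c)=68 at depth 1
Step 4: exit scope (depth=0)
Step 5: declare a=23 at depth 0
Step 6: enter scope (depth=1)
Visible at query point: a=23 c=68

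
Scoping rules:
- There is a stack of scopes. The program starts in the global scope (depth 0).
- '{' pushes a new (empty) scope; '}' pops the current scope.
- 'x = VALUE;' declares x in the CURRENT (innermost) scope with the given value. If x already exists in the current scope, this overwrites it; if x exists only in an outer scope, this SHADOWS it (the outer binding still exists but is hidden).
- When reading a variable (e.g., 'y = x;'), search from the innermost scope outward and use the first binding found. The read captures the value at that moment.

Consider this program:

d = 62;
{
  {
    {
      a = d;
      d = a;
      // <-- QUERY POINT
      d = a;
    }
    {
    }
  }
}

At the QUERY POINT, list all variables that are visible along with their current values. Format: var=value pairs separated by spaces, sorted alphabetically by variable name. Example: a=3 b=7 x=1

Step 1: declare d=62 at depth 0
Step 2: enter scope (depth=1)
Step 3: enter scope (depth=2)
Step 4: enter scope (depth=3)
Step 5: declare a=(read d)=62 at depth 3
Step 6: declare d=(read a)=62 at depth 3
Visible at query point: a=62 d=62

Answer: a=62 d=62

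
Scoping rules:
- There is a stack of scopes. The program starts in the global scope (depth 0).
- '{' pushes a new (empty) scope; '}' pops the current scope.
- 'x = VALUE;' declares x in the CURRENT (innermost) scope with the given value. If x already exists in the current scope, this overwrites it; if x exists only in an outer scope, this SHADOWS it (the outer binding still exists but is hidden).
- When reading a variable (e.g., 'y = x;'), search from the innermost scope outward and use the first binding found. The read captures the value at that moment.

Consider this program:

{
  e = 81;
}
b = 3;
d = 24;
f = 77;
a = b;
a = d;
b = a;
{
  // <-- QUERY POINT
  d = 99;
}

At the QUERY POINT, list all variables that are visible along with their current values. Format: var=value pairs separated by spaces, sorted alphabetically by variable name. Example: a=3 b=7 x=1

Answer: a=24 b=24 d=24 f=77

Derivation:
Step 1: enter scope (depth=1)
Step 2: declare e=81 at depth 1
Step 3: exit scope (depth=0)
Step 4: declare b=3 at depth 0
Step 5: declare d=24 at depth 0
Step 6: declare f=77 at depth 0
Step 7: declare a=(read b)=3 at depth 0
Step 8: declare a=(read d)=24 at depth 0
Step 9: declare b=(read a)=24 at depth 0
Step 10: enter scope (depth=1)
Visible at query point: a=24 b=24 d=24 f=77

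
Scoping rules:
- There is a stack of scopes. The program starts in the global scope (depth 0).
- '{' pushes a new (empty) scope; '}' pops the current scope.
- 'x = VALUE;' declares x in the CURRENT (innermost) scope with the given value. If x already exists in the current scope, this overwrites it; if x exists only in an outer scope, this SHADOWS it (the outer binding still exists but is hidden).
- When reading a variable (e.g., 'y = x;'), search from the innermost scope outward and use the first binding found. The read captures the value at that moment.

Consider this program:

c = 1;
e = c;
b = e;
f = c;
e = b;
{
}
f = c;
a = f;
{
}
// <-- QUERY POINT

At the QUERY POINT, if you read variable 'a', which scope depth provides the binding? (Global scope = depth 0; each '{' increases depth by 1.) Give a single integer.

Answer: 0

Derivation:
Step 1: declare c=1 at depth 0
Step 2: declare e=(read c)=1 at depth 0
Step 3: declare b=(read e)=1 at depth 0
Step 4: declare f=(read c)=1 at depth 0
Step 5: declare e=(read b)=1 at depth 0
Step 6: enter scope (depth=1)
Step 7: exit scope (depth=0)
Step 8: declare f=(read c)=1 at depth 0
Step 9: declare a=(read f)=1 at depth 0
Step 10: enter scope (depth=1)
Step 11: exit scope (depth=0)
Visible at query point: a=1 b=1 c=1 e=1 f=1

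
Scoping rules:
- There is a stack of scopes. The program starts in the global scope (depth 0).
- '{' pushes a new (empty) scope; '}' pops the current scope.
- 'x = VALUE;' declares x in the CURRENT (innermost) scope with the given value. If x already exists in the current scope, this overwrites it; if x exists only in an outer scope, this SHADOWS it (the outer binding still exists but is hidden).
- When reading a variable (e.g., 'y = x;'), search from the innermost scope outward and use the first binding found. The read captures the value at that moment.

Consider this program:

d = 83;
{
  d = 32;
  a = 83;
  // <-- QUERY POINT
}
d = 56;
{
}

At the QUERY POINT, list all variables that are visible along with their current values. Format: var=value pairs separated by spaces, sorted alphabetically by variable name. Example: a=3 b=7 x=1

Step 1: declare d=83 at depth 0
Step 2: enter scope (depth=1)
Step 3: declare d=32 at depth 1
Step 4: declare a=83 at depth 1
Visible at query point: a=83 d=32

Answer: a=83 d=32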